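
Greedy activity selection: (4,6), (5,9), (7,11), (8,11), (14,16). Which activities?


Greedy: pick earliest-ending, then skip overlaps.
Selected (3 activities): [(4, 6), (7, 11), (14, 16)]


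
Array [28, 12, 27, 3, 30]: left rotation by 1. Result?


Left rotate by 1: [12, 27, 3, 30, 28]


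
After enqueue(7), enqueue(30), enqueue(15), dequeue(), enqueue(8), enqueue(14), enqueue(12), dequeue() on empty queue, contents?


enqueue(7) -> [7]
enqueue(30) -> [7, 30]
enqueue(15) -> [7, 30, 15]
dequeue() returns 7 -> [30, 15]
enqueue(8) -> [30, 15, 8]
enqueue(14) -> [30, 15, 8, 14]
enqueue(12) -> [30, 15, 8, 14, 12]
dequeue() returns 30 -> [15, 8, 14, 12]
Final queue (front to back): [15, 8, 14, 12]


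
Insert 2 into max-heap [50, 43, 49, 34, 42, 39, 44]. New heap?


Append 2: [50, 43, 49, 34, 42, 39, 44, 2]
Bubble up: no swaps needed
Result: [50, 43, 49, 34, 42, 39, 44, 2]


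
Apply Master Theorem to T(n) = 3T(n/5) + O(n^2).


a=3, b=5, c=2. log_5(3)=0.683 < c=2. Case 3: O(n^c) = O(n^2)
Complexity: O(n^2)


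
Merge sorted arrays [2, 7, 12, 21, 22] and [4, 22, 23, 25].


Compare heads, take smaller each step.
Merged: [2, 4, 7, 12, 21, 22, 22, 23, 25]


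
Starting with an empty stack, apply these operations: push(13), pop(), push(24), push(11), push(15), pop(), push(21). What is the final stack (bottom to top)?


push(13) -> [13]
pop() returns 13 -> []
push(24) -> [24]
push(11) -> [24, 11]
push(15) -> [24, 11, 15]
pop() returns 15 -> [24, 11]
push(21) -> [24, 11, 21]
Final stack (bottom to top): [24, 11, 21]


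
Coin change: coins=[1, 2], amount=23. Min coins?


dp[0]=0; dp[i]=1+min(dp[i-c] for c in coins)
...dp[18]=9, dp[19]=10, dp[20]=10, dp[21]=11, dp[22]=11, dp[23]=12
Minimum coins for 23 = 12


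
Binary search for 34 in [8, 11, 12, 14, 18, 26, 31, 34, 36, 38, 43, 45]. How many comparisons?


Search for 34:
[0,11] mid=5 arr[5]=26
[6,11] mid=8 arr[8]=36
[6,7] mid=6 arr[6]=31
[7,7] mid=7 arr[7]=34
Total: 4 comparisons


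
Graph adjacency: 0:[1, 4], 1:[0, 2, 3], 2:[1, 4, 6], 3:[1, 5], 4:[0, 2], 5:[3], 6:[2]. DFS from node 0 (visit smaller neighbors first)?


DFS stack-based: start with [0]
Visit order: [0, 1, 2, 4, 6, 3, 5]


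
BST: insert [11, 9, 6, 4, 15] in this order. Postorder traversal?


Root = 11; build tree by BST insertion.
Postorder traversal: [4, 6, 9, 15, 11]


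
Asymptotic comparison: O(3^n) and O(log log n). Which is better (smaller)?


double-logarithmic grows slower than exponential (base 3)
O(log log n) is asymptotically smaller; O(3^n) grows faster


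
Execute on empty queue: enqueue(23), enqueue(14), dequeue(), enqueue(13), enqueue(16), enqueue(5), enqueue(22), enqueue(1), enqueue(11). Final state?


enqueue(23) -> [23]
enqueue(14) -> [23, 14]
dequeue() returns 23 -> [14]
enqueue(13) -> [14, 13]
enqueue(16) -> [14, 13, 16]
enqueue(5) -> [14, 13, 16, 5]
enqueue(22) -> [14, 13, 16, 5, 22]
enqueue(1) -> [14, 13, 16, 5, 22, 1]
enqueue(11) -> [14, 13, 16, 5, 22, 1, 11]
Final queue (front to back): [14, 13, 16, 5, 22, 1, 11]


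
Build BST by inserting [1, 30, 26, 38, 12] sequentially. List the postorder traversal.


Root = 1; build tree by BST insertion.
Postorder traversal: [12, 26, 38, 30, 1]


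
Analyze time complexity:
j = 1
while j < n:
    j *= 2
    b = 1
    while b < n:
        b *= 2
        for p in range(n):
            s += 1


Per nesting level: O(log n) * O(log n) * O(n) = O(n (log n)^2)
Complexity: O(n (log n)^2)


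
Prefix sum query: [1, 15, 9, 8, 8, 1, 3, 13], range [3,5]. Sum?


Prefix sums: [0, 1, 16, 25, 33, 41, 42, 45, 58]
Sum[3..5] = prefix[6] - prefix[3] = 42 - 25 = 17


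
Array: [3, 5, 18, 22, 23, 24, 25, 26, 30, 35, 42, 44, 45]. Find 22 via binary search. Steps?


Search for 22:
[0,12] mid=6 arr[6]=25
[0,5] mid=2 arr[2]=18
[3,5] mid=4 arr[4]=23
[3,3] mid=3 arr[3]=22
Total: 4 comparisons


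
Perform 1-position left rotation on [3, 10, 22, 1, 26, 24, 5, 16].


Left rotate by 1: [10, 22, 1, 26, 24, 5, 16, 3]


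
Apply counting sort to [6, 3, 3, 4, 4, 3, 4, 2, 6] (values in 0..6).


Count array: [0, 0, 1, 3, 3, 0, 2]
Reconstruct: [2, 3, 3, 3, 4, 4, 4, 6, 6]


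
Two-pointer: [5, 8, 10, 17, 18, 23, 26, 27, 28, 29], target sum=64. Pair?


Two pointers: lo=0, hi=9
No pair sums to 64


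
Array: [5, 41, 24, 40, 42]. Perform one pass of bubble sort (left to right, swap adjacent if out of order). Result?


After one pass: [5, 24, 40, 41, 42]


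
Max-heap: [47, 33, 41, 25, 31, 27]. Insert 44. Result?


Append 44: [47, 33, 41, 25, 31, 27, 44]
Bubble up: swap idx 6(44) with idx 2(41)
Result: [47, 33, 44, 25, 31, 27, 41]


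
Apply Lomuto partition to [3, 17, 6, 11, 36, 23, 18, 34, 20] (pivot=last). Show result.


Elements <= 20 go left of pivot.
Result: [3, 17, 6, 11, 18, 20, 36, 34, 23], pivot at index 5


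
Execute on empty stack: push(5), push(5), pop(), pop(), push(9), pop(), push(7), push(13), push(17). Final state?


push(5) -> [5]
push(5) -> [5, 5]
pop() returns 5 -> [5]
pop() returns 5 -> []
push(9) -> [9]
pop() returns 9 -> []
push(7) -> [7]
push(13) -> [7, 13]
push(17) -> [7, 13, 17]
Final stack (bottom to top): [7, 13, 17]


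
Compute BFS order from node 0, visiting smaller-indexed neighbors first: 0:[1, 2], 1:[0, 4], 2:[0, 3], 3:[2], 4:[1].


BFS queue: start with [0]
Visit order: [0, 1, 2, 4, 3]


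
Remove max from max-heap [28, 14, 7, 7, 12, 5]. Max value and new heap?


Max = 28
Replace root with last, heapify down
Resulting heap: [14, 12, 7, 7, 5]


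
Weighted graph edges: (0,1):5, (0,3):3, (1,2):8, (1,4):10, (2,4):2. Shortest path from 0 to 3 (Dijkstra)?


Dijkstra from 0:
Distances: {0: 0, 1: 5, 2: 13, 3: 3, 4: 15}
Shortest distance to 3 = 3, path = [0, 3]


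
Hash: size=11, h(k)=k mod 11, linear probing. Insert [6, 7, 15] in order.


Insertions: 6->slot 6; 7->slot 7; 15->slot 4
Table: [None, None, None, None, 15, None, 6, 7, None, None, None]


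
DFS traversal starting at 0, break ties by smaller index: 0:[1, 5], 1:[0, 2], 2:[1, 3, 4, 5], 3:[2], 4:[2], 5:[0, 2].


DFS stack-based: start with [0]
Visit order: [0, 1, 2, 3, 4, 5]


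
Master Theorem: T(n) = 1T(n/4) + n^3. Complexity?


a=1, b=4, c=3. log_4(1)=0 < c=3. Case 3: O(n^c) = O(n^3)
Complexity: O(n^3)


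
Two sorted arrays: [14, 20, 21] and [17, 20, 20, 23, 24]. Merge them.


Compare heads, take smaller each step.
Merged: [14, 17, 20, 20, 20, 21, 23, 24]


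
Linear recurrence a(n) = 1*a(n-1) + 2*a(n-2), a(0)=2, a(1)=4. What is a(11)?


Build bottom-up:
...a(9)=1024, a(10)=2048, a(11)=1*2048+2*1024=4096


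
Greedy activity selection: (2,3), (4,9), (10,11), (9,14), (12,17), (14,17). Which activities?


Greedy: pick earliest-ending, then skip overlaps.
Selected (4 activities): [(2, 3), (4, 9), (10, 11), (12, 17)]


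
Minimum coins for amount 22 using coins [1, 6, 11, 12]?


dp[0]=0; dp[i]=1+min(dp[i-c] for c in coins)
...dp[17]=2, dp[18]=2, dp[19]=3, dp[20]=4, dp[21]=5, dp[22]=2
Minimum coins for 22 = 2


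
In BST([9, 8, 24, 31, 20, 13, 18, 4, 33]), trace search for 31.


BST root = 9
Search for 31: compare at each node
Path: [9, 24, 31]


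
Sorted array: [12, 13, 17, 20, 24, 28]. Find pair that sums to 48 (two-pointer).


Two pointers: lo=0, hi=5
Found pair: (20, 28) summing to 48


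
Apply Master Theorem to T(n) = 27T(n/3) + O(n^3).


a=27, b=3, c=3. log_3(27)=3 = c=3. Case 2: O(n^c log n) = O(n^3 log n)
Complexity: O(n^3 log n)


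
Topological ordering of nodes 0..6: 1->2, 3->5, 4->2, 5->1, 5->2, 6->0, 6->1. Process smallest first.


Kahn's algorithm, process smallest node first
Order: [3, 4, 5, 6, 0, 1, 2]


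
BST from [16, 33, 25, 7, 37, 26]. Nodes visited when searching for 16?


BST root = 16
Search for 16: compare at each node
Path: [16]


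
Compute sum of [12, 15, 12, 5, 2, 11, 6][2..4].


Prefix sums: [0, 12, 27, 39, 44, 46, 57, 63]
Sum[2..4] = prefix[5] - prefix[2] = 46 - 27 = 19


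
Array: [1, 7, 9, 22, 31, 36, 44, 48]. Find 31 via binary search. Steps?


Search for 31:
[0,7] mid=3 arr[3]=22
[4,7] mid=5 arr[5]=36
[4,4] mid=4 arr[4]=31
Total: 3 comparisons


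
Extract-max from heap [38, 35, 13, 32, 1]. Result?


Max = 38
Replace root with last, heapify down
Resulting heap: [35, 32, 13, 1]


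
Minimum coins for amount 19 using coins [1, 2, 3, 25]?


dp[0]=0; dp[i]=1+min(dp[i-c] for c in coins)
...dp[14]=5, dp[15]=5, dp[16]=6, dp[17]=6, dp[18]=6, dp[19]=7
Minimum coins for 19 = 7


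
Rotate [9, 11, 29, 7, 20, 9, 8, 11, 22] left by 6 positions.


Left rotate by 6: [8, 11, 22, 9, 11, 29, 7, 20, 9]


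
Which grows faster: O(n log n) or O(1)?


constant grows slower than linearithmic
O(1) is asymptotically smaller; O(n log n) grows faster


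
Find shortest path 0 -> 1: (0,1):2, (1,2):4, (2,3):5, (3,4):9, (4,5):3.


Dijkstra from 0:
Distances: {0: 0, 1: 2, 2: 6, 3: 11, 4: 20, 5: 23}
Shortest distance to 1 = 2, path = [0, 1]


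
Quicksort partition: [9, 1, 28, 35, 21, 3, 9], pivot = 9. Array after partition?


Elements <= 9 go left of pivot.
Result: [9, 1, 3, 9, 21, 28, 35], pivot at index 3


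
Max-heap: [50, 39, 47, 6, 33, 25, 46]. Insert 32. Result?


Append 32: [50, 39, 47, 6, 33, 25, 46, 32]
Bubble up: swap idx 7(32) with idx 3(6)
Result: [50, 39, 47, 32, 33, 25, 46, 6]


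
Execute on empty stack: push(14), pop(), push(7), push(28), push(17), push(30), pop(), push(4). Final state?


push(14) -> [14]
pop() returns 14 -> []
push(7) -> [7]
push(28) -> [7, 28]
push(17) -> [7, 28, 17]
push(30) -> [7, 28, 17, 30]
pop() returns 30 -> [7, 28, 17]
push(4) -> [7, 28, 17, 4]
Final stack (bottom to top): [7, 28, 17, 4]


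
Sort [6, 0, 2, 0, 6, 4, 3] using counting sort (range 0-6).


Count array: [2, 0, 1, 1, 1, 0, 2]
Reconstruct: [0, 0, 2, 3, 4, 6, 6]


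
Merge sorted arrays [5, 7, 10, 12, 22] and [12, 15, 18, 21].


Compare heads, take smaller each step.
Merged: [5, 7, 10, 12, 12, 15, 18, 21, 22]


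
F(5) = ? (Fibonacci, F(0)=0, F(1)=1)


F(n)=F(n-1)+F(n-2)
...F(3)=2, F(4)=3, F(5)=5


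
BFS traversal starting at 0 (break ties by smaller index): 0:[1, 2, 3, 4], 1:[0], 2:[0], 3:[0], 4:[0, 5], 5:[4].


BFS queue: start with [0]
Visit order: [0, 1, 2, 3, 4, 5]


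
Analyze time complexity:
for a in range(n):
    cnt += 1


Per nesting level: O(n) = O(n)
Complexity: O(n)


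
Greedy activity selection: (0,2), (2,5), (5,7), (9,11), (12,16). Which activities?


Greedy: pick earliest-ending, then skip overlaps.
Selected (5 activities): [(0, 2), (2, 5), (5, 7), (9, 11), (12, 16)]


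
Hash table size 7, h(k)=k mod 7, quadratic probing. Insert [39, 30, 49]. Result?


Insertions: 39->slot 4; 30->slot 2; 49->slot 0
Table: [49, None, 30, None, 39, None, None]


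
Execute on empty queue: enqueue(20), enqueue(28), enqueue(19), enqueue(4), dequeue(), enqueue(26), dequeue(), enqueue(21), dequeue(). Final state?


enqueue(20) -> [20]
enqueue(28) -> [20, 28]
enqueue(19) -> [20, 28, 19]
enqueue(4) -> [20, 28, 19, 4]
dequeue() returns 20 -> [28, 19, 4]
enqueue(26) -> [28, 19, 4, 26]
dequeue() returns 28 -> [19, 4, 26]
enqueue(21) -> [19, 4, 26, 21]
dequeue() returns 19 -> [4, 26, 21]
Final queue (front to back): [4, 26, 21]


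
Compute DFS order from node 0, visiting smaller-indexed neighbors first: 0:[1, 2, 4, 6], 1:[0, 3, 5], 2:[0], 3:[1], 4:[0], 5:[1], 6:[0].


DFS stack-based: start with [0]
Visit order: [0, 1, 3, 5, 2, 4, 6]


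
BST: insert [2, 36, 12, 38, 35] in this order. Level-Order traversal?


Root = 2; build tree by BST insertion.
Level-Order traversal: [2, 36, 12, 38, 35]


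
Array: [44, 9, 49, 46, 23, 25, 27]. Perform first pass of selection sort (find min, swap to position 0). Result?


After one pass: [9, 44, 49, 46, 23, 25, 27]


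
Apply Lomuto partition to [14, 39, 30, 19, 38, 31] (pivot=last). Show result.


Elements <= 31 go left of pivot.
Result: [14, 30, 19, 31, 38, 39], pivot at index 3


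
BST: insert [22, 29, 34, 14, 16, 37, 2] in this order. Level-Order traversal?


Root = 22; build tree by BST insertion.
Level-Order traversal: [22, 14, 29, 2, 16, 34, 37]


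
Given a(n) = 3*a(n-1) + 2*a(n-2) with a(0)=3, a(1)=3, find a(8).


Build bottom-up:
...a(6)=2319, a(7)=8259, a(8)=3*8259+2*2319=29415


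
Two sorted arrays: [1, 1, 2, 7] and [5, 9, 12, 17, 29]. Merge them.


Compare heads, take smaller each step.
Merged: [1, 1, 2, 5, 7, 9, 12, 17, 29]


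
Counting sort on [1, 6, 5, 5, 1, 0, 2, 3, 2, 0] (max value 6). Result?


Count array: [2, 2, 2, 1, 0, 2, 1]
Reconstruct: [0, 0, 1, 1, 2, 2, 3, 5, 5, 6]


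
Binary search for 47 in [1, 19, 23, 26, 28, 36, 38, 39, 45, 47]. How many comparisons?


Search for 47:
[0,9] mid=4 arr[4]=28
[5,9] mid=7 arr[7]=39
[8,9] mid=8 arr[8]=45
[9,9] mid=9 arr[9]=47
Total: 4 comparisons


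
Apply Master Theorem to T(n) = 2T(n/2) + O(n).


a=2, b=2, c=1. log_2(2)=1 = c=1. Case 2: O(n^c log n) = O(n log n)
Complexity: O(n log n)


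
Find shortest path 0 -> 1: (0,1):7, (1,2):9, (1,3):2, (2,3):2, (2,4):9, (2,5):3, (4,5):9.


Dijkstra from 0:
Distances: {0: 0, 1: 7, 2: 11, 3: 9, 4: 20, 5: 14}
Shortest distance to 1 = 7, path = [0, 1]


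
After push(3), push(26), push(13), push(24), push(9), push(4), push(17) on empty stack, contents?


push(3) -> [3]
push(26) -> [3, 26]
push(13) -> [3, 26, 13]
push(24) -> [3, 26, 13, 24]
push(9) -> [3, 26, 13, 24, 9]
push(4) -> [3, 26, 13, 24, 9, 4]
push(17) -> [3, 26, 13, 24, 9, 4, 17]
Final stack (bottom to top): [3, 26, 13, 24, 9, 4, 17]


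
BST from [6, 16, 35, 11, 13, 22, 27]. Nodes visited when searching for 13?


BST root = 6
Search for 13: compare at each node
Path: [6, 16, 11, 13]


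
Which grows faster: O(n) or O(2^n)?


linear grows slower than exponential
O(n) is asymptotically smaller; O(2^n) grows faster


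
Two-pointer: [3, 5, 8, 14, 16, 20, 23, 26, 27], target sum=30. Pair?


Two pointers: lo=0, hi=8
Found pair: (3, 27) summing to 30


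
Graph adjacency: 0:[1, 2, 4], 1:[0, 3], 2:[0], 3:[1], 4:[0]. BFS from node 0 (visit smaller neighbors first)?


BFS queue: start with [0]
Visit order: [0, 1, 2, 4, 3]


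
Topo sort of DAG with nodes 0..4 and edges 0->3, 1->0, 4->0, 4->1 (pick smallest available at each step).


Kahn's algorithm, process smallest node first
Order: [2, 4, 1, 0, 3]


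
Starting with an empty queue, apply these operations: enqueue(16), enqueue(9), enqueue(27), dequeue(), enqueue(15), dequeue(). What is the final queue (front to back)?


enqueue(16) -> [16]
enqueue(9) -> [16, 9]
enqueue(27) -> [16, 9, 27]
dequeue() returns 16 -> [9, 27]
enqueue(15) -> [9, 27, 15]
dequeue() returns 9 -> [27, 15]
Final queue (front to back): [27, 15]


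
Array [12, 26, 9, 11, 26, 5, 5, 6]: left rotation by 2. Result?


Left rotate by 2: [9, 11, 26, 5, 5, 6, 12, 26]


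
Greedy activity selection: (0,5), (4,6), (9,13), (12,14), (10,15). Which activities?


Greedy: pick earliest-ending, then skip overlaps.
Selected (2 activities): [(0, 5), (9, 13)]


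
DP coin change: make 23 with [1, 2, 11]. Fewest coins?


dp[0]=0; dp[i]=1+min(dp[i-c] for c in coins)
...dp[18]=5, dp[19]=5, dp[20]=6, dp[21]=6, dp[22]=2, dp[23]=3
Minimum coins for 23 = 3


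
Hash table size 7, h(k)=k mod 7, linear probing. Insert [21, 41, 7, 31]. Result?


Insertions: 21->slot 0; 41->slot 6; 7->slot 1; 31->slot 3
Table: [21, 7, None, 31, None, None, 41]


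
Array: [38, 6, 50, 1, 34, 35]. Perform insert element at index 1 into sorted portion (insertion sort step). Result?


After one pass: [6, 38, 50, 1, 34, 35]


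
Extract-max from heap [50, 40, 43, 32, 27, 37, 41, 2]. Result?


Max = 50
Replace root with last, heapify down
Resulting heap: [43, 40, 41, 32, 27, 37, 2]


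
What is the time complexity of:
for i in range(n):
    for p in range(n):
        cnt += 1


Per nesting level: O(n) * O(n) = O(n^2)
Complexity: O(n^2)


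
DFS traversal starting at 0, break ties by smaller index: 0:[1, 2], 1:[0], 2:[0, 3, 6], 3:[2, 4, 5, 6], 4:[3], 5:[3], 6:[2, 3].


DFS stack-based: start with [0]
Visit order: [0, 1, 2, 3, 4, 5, 6]


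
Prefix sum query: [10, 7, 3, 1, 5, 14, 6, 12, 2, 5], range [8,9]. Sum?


Prefix sums: [0, 10, 17, 20, 21, 26, 40, 46, 58, 60, 65]
Sum[8..9] = prefix[10] - prefix[8] = 65 - 58 = 7


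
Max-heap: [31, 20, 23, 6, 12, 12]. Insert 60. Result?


Append 60: [31, 20, 23, 6, 12, 12, 60]
Bubble up: swap idx 6(60) with idx 2(23); swap idx 2(60) with idx 0(31)
Result: [60, 20, 31, 6, 12, 12, 23]


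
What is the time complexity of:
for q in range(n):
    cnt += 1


Per nesting level: O(n) = O(n)
Complexity: O(n)


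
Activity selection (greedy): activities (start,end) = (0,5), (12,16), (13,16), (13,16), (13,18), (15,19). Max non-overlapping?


Greedy: pick earliest-ending, then skip overlaps.
Selected (2 activities): [(0, 5), (12, 16)]


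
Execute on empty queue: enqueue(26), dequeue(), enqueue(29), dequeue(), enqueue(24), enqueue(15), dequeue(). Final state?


enqueue(26) -> [26]
dequeue() returns 26 -> []
enqueue(29) -> [29]
dequeue() returns 29 -> []
enqueue(24) -> [24]
enqueue(15) -> [24, 15]
dequeue() returns 24 -> [15]
Final queue (front to back): [15]


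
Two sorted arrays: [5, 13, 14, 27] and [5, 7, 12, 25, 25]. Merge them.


Compare heads, take smaller each step.
Merged: [5, 5, 7, 12, 13, 14, 25, 25, 27]


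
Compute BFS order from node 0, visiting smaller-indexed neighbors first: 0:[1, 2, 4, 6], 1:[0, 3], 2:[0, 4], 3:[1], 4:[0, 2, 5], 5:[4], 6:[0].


BFS queue: start with [0]
Visit order: [0, 1, 2, 4, 6, 3, 5]


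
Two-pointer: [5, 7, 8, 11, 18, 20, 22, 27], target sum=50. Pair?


Two pointers: lo=0, hi=7
No pair sums to 50


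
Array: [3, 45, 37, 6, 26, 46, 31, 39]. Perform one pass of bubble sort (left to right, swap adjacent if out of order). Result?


After one pass: [3, 37, 6, 26, 45, 31, 39, 46]


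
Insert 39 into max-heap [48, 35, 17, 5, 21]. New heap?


Append 39: [48, 35, 17, 5, 21, 39]
Bubble up: swap idx 5(39) with idx 2(17)
Result: [48, 35, 39, 5, 21, 17]


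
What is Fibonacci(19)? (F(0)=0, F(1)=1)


F(n)=F(n-1)+F(n-2)
...F(17)=1597, F(18)=2584, F(19)=4181


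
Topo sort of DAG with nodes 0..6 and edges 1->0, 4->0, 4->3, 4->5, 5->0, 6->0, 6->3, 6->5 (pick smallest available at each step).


Kahn's algorithm, process smallest node first
Order: [1, 2, 4, 6, 3, 5, 0]


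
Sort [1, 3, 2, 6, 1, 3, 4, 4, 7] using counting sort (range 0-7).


Count array: [0, 2, 1, 2, 2, 0, 1, 1]
Reconstruct: [1, 1, 2, 3, 3, 4, 4, 6, 7]


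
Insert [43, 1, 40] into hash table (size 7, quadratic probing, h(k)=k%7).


Insertions: 43->slot 1; 1->slot 2; 40->slot 5
Table: [None, 43, 1, None, None, 40, None]


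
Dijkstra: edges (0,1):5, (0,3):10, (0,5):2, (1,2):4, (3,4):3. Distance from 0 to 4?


Dijkstra from 0:
Distances: {0: 0, 1: 5, 2: 9, 3: 10, 4: 13, 5: 2}
Shortest distance to 4 = 13, path = [0, 3, 4]


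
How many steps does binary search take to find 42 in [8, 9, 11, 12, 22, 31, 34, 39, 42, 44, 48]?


Search for 42:
[0,10] mid=5 arr[5]=31
[6,10] mid=8 arr[8]=42
Total: 2 comparisons


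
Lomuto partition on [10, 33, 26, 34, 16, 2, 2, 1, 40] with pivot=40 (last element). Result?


Elements <= 40 go left of pivot.
Result: [10, 33, 26, 34, 16, 2, 2, 1, 40], pivot at index 8


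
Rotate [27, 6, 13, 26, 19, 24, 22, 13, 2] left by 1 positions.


Left rotate by 1: [6, 13, 26, 19, 24, 22, 13, 2, 27]


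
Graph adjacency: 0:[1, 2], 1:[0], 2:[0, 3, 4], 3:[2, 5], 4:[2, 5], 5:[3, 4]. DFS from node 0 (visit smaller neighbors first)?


DFS stack-based: start with [0]
Visit order: [0, 1, 2, 3, 5, 4]


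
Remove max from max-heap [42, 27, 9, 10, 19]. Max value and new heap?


Max = 42
Replace root with last, heapify down
Resulting heap: [27, 19, 9, 10]


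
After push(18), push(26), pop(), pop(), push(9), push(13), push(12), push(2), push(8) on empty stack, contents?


push(18) -> [18]
push(26) -> [18, 26]
pop() returns 26 -> [18]
pop() returns 18 -> []
push(9) -> [9]
push(13) -> [9, 13]
push(12) -> [9, 13, 12]
push(2) -> [9, 13, 12, 2]
push(8) -> [9, 13, 12, 2, 8]
Final stack (bottom to top): [9, 13, 12, 2, 8]


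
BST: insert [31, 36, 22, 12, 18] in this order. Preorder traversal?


Root = 31; build tree by BST insertion.
Preorder traversal: [31, 22, 12, 18, 36]


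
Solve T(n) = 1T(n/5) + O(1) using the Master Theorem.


a=1, b=5, c=0. log_5(1)=0 = c=0. Case 2: O(n^c log n) = O(log n)
Complexity: O(log n)


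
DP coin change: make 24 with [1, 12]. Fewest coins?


dp[0]=0; dp[i]=1+min(dp[i-c] for c in coins)
...dp[19]=8, dp[20]=9, dp[21]=10, dp[22]=11, dp[23]=12, dp[24]=2
Minimum coins for 24 = 2


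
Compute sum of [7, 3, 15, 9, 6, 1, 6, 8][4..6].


Prefix sums: [0, 7, 10, 25, 34, 40, 41, 47, 55]
Sum[4..6] = prefix[7] - prefix[4] = 47 - 34 = 13


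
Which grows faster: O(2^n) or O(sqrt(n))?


sublinear grows slower than exponential
O(sqrt(n)) is asymptotically smaller; O(2^n) grows faster


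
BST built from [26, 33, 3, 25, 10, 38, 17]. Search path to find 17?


BST root = 26
Search for 17: compare at each node
Path: [26, 3, 25, 10, 17]


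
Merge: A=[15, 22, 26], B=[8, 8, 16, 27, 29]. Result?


Compare heads, take smaller each step.
Merged: [8, 8, 15, 16, 22, 26, 27, 29]


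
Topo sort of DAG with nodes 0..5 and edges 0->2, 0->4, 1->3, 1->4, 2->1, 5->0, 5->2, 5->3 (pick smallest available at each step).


Kahn's algorithm, process smallest node first
Order: [5, 0, 2, 1, 3, 4]


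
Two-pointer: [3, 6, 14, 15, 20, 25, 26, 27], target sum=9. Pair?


Two pointers: lo=0, hi=7
Found pair: (3, 6) summing to 9


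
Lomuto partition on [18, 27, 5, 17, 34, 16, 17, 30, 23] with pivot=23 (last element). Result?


Elements <= 23 go left of pivot.
Result: [18, 5, 17, 16, 17, 23, 34, 30, 27], pivot at index 5


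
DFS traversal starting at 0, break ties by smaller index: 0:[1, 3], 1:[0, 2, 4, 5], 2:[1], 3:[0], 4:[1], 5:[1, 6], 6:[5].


DFS stack-based: start with [0]
Visit order: [0, 1, 2, 4, 5, 6, 3]


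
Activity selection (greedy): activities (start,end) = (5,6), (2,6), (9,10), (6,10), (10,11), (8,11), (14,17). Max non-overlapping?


Greedy: pick earliest-ending, then skip overlaps.
Selected (4 activities): [(5, 6), (9, 10), (10, 11), (14, 17)]


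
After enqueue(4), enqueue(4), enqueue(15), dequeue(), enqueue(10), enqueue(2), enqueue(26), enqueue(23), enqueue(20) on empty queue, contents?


enqueue(4) -> [4]
enqueue(4) -> [4, 4]
enqueue(15) -> [4, 4, 15]
dequeue() returns 4 -> [4, 15]
enqueue(10) -> [4, 15, 10]
enqueue(2) -> [4, 15, 10, 2]
enqueue(26) -> [4, 15, 10, 2, 26]
enqueue(23) -> [4, 15, 10, 2, 26, 23]
enqueue(20) -> [4, 15, 10, 2, 26, 23, 20]
Final queue (front to back): [4, 15, 10, 2, 26, 23, 20]


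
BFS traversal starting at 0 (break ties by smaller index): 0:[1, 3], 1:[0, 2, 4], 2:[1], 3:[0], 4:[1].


BFS queue: start with [0]
Visit order: [0, 1, 3, 2, 4]


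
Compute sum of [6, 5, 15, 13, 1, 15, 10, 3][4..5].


Prefix sums: [0, 6, 11, 26, 39, 40, 55, 65, 68]
Sum[4..5] = prefix[6] - prefix[4] = 55 - 39 = 16


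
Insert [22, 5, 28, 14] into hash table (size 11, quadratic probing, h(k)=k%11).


Insertions: 22->slot 0; 5->slot 5; 28->slot 6; 14->slot 3
Table: [22, None, None, 14, None, 5, 28, None, None, None, None]


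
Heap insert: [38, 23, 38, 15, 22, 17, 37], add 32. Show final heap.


Append 32: [38, 23, 38, 15, 22, 17, 37, 32]
Bubble up: swap idx 7(32) with idx 3(15); swap idx 3(32) with idx 1(23)
Result: [38, 32, 38, 23, 22, 17, 37, 15]


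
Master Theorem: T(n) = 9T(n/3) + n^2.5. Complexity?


a=9, b=3, c=2.5. log_3(9)=2 < c=2.5. Case 3: O(n^c) = O(n^2.500)
Complexity: O(n^2.500)


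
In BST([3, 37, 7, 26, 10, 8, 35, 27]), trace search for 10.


BST root = 3
Search for 10: compare at each node
Path: [3, 37, 7, 26, 10]


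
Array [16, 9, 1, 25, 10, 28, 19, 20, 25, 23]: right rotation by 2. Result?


Right rotate by 2: [25, 23, 16, 9, 1, 25, 10, 28, 19, 20]


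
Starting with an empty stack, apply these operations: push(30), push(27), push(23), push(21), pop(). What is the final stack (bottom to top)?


push(30) -> [30]
push(27) -> [30, 27]
push(23) -> [30, 27, 23]
push(21) -> [30, 27, 23, 21]
pop() returns 21 -> [30, 27, 23]
Final stack (bottom to top): [30, 27, 23]


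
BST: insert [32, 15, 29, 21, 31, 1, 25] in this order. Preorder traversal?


Root = 32; build tree by BST insertion.
Preorder traversal: [32, 15, 1, 29, 21, 25, 31]


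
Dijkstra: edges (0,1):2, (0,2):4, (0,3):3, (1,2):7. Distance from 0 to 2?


Dijkstra from 0:
Distances: {0: 0, 1: 2, 2: 4, 3: 3}
Shortest distance to 2 = 4, path = [0, 2]


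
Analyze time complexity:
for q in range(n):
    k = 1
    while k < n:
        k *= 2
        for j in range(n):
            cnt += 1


Per nesting level: O(n) * O(log n) * O(n) = O(n^2 log n)
Complexity: O(n^2 log n)


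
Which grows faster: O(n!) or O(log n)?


logarithmic grows slower than factorial
O(log n) is asymptotically smaller; O(n!) grows faster


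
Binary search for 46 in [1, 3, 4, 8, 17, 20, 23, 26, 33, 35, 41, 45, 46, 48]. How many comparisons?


Search for 46:
[0,13] mid=6 arr[6]=23
[7,13] mid=10 arr[10]=41
[11,13] mid=12 arr[12]=46
Total: 3 comparisons


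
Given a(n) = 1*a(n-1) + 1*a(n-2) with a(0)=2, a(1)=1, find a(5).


Build bottom-up:
...a(3)=4, a(4)=7, a(5)=1*7+1*4=11


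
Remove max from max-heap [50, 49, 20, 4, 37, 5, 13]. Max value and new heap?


Max = 50
Replace root with last, heapify down
Resulting heap: [49, 37, 20, 4, 13, 5]


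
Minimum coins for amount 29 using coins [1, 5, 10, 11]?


dp[0]=0; dp[i]=1+min(dp[i-c] for c in coins)
...dp[24]=4, dp[25]=3, dp[26]=3, dp[27]=3, dp[28]=4, dp[29]=5
Minimum coins for 29 = 5


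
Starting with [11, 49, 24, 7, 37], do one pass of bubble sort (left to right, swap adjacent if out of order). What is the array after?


After one pass: [11, 24, 7, 37, 49]


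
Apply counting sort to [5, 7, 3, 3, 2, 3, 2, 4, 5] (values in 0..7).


Count array: [0, 0, 2, 3, 1, 2, 0, 1]
Reconstruct: [2, 2, 3, 3, 3, 4, 5, 5, 7]


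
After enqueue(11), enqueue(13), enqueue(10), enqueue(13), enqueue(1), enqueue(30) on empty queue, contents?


enqueue(11) -> [11]
enqueue(13) -> [11, 13]
enqueue(10) -> [11, 13, 10]
enqueue(13) -> [11, 13, 10, 13]
enqueue(1) -> [11, 13, 10, 13, 1]
enqueue(30) -> [11, 13, 10, 13, 1, 30]
Final queue (front to back): [11, 13, 10, 13, 1, 30]


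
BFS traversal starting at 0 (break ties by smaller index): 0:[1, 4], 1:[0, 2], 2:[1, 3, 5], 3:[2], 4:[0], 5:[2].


BFS queue: start with [0]
Visit order: [0, 1, 4, 2, 3, 5]


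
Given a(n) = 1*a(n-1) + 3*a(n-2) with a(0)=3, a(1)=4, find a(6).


Build bottom-up:
...a(4)=64, a(5)=139, a(6)=1*139+3*64=331


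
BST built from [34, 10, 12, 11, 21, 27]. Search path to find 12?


BST root = 34
Search for 12: compare at each node
Path: [34, 10, 12]


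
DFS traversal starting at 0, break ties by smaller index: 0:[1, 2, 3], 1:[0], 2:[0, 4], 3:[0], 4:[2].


DFS stack-based: start with [0]
Visit order: [0, 1, 2, 4, 3]


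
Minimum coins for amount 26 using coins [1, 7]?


dp[0]=0; dp[i]=1+min(dp[i-c] for c in coins)
...dp[21]=3, dp[22]=4, dp[23]=5, dp[24]=6, dp[25]=7, dp[26]=8
Minimum coins for 26 = 8


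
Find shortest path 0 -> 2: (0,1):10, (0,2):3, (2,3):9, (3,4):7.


Dijkstra from 0:
Distances: {0: 0, 1: 10, 2: 3, 3: 12, 4: 19}
Shortest distance to 2 = 3, path = [0, 2]


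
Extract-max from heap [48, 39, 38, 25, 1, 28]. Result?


Max = 48
Replace root with last, heapify down
Resulting heap: [39, 28, 38, 25, 1]


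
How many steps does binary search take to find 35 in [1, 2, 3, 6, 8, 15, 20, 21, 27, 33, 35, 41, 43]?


Search for 35:
[0,12] mid=6 arr[6]=20
[7,12] mid=9 arr[9]=33
[10,12] mid=11 arr[11]=41
[10,10] mid=10 arr[10]=35
Total: 4 comparisons


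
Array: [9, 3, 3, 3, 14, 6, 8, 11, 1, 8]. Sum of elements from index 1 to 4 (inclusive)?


Prefix sums: [0, 9, 12, 15, 18, 32, 38, 46, 57, 58, 66]
Sum[1..4] = prefix[5] - prefix[1] = 32 - 9 = 23


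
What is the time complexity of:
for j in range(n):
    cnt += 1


Per nesting level: O(n) = O(n)
Complexity: O(n)


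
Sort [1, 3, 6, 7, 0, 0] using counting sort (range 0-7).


Count array: [2, 1, 0, 1, 0, 0, 1, 1]
Reconstruct: [0, 0, 1, 3, 6, 7]


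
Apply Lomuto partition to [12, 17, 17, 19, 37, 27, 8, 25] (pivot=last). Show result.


Elements <= 25 go left of pivot.
Result: [12, 17, 17, 19, 8, 25, 37, 27], pivot at index 5


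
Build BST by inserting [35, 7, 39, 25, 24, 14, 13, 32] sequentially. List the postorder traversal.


Root = 35; build tree by BST insertion.
Postorder traversal: [13, 14, 24, 32, 25, 7, 39, 35]


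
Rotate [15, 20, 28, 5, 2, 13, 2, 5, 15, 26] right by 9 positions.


Right rotate by 9: [20, 28, 5, 2, 13, 2, 5, 15, 26, 15]


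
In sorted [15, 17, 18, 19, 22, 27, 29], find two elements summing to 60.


Two pointers: lo=0, hi=6
No pair sums to 60


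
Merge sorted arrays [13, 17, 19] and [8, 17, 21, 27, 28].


Compare heads, take smaller each step.
Merged: [8, 13, 17, 17, 19, 21, 27, 28]


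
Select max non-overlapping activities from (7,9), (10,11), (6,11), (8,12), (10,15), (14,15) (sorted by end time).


Greedy: pick earliest-ending, then skip overlaps.
Selected (3 activities): [(7, 9), (10, 11), (14, 15)]


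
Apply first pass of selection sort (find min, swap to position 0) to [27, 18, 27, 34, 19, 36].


After one pass: [18, 27, 27, 34, 19, 36]


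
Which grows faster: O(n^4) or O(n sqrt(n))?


n^1.5 grows slower than quartic
O(n sqrt(n)) is asymptotically smaller; O(n^4) grows faster


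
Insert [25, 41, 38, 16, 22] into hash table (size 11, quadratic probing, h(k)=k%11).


Insertions: 25->slot 3; 41->slot 8; 38->slot 5; 16->slot 6; 22->slot 0
Table: [22, None, None, 25, None, 38, 16, None, 41, None, None]


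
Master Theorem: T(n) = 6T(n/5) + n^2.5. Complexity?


a=6, b=5, c=2.5. log_5(6)=1.113 < c=2.5. Case 3: O(n^c) = O(n^2.500)
Complexity: O(n^2.500)


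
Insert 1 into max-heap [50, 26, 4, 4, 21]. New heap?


Append 1: [50, 26, 4, 4, 21, 1]
Bubble up: no swaps needed
Result: [50, 26, 4, 4, 21, 1]


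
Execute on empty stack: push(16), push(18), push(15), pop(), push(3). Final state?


push(16) -> [16]
push(18) -> [16, 18]
push(15) -> [16, 18, 15]
pop() returns 15 -> [16, 18]
push(3) -> [16, 18, 3]
Final stack (bottom to top): [16, 18, 3]


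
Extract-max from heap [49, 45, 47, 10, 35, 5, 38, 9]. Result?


Max = 49
Replace root with last, heapify down
Resulting heap: [47, 45, 38, 10, 35, 5, 9]


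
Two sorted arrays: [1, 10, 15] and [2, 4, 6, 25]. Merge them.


Compare heads, take smaller each step.
Merged: [1, 2, 4, 6, 10, 15, 25]


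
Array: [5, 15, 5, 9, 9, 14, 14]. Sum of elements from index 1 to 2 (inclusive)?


Prefix sums: [0, 5, 20, 25, 34, 43, 57, 71]
Sum[1..2] = prefix[3] - prefix[1] = 25 - 5 = 20


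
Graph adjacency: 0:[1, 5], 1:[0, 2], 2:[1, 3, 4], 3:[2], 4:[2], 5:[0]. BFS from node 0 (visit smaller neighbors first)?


BFS queue: start with [0]
Visit order: [0, 1, 5, 2, 3, 4]


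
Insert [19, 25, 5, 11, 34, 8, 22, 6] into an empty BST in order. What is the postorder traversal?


Root = 19; build tree by BST insertion.
Postorder traversal: [6, 8, 11, 5, 22, 34, 25, 19]


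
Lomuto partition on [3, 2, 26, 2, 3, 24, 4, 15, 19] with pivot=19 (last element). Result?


Elements <= 19 go left of pivot.
Result: [3, 2, 2, 3, 4, 15, 19, 24, 26], pivot at index 6


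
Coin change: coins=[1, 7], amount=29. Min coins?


dp[0]=0; dp[i]=1+min(dp[i-c] for c in coins)
...dp[24]=6, dp[25]=7, dp[26]=8, dp[27]=9, dp[28]=4, dp[29]=5
Minimum coins for 29 = 5


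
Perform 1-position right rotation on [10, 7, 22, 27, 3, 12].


Right rotate by 1: [12, 10, 7, 22, 27, 3]


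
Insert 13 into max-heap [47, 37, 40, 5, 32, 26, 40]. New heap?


Append 13: [47, 37, 40, 5, 32, 26, 40, 13]
Bubble up: swap idx 7(13) with idx 3(5)
Result: [47, 37, 40, 13, 32, 26, 40, 5]


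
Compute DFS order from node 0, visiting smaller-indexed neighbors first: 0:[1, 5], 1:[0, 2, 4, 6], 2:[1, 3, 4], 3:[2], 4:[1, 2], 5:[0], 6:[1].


DFS stack-based: start with [0]
Visit order: [0, 1, 2, 3, 4, 6, 5]


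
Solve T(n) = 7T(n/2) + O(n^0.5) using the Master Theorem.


a=7, b=2, c=0.5. log_2(7)=2.807 > c=0.5. Case 1: O(n^log_b(a)) = O(n^2.807)
Complexity: O(n^2.807)


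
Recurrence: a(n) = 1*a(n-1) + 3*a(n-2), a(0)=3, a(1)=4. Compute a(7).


Build bottom-up:
...a(5)=139, a(6)=331, a(7)=1*331+3*139=748


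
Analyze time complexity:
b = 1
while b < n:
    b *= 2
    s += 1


Per nesting level: O(log n) = O(log n)
Complexity: O(log n)


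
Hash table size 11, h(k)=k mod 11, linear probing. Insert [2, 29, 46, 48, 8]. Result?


Insertions: 2->slot 2; 29->slot 7; 46->slot 3; 48->slot 4; 8->slot 8
Table: [None, None, 2, 46, 48, None, None, 29, 8, None, None]


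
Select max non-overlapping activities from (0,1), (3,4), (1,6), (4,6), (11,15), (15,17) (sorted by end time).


Greedy: pick earliest-ending, then skip overlaps.
Selected (5 activities): [(0, 1), (3, 4), (4, 6), (11, 15), (15, 17)]


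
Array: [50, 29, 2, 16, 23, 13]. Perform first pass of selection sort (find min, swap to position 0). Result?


After one pass: [2, 29, 50, 16, 23, 13]


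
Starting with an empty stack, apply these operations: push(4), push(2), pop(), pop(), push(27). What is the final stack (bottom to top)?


push(4) -> [4]
push(2) -> [4, 2]
pop() returns 2 -> [4]
pop() returns 4 -> []
push(27) -> [27]
Final stack (bottom to top): [27]


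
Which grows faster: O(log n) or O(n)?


logarithmic grows slower than linear
O(log n) is asymptotically smaller; O(n) grows faster


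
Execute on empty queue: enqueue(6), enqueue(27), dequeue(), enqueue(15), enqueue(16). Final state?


enqueue(6) -> [6]
enqueue(27) -> [6, 27]
dequeue() returns 6 -> [27]
enqueue(15) -> [27, 15]
enqueue(16) -> [27, 15, 16]
Final queue (front to back): [27, 15, 16]


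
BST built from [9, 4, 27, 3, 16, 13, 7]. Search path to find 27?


BST root = 9
Search for 27: compare at each node
Path: [9, 27]


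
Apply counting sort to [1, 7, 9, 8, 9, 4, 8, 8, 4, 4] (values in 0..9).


Count array: [0, 1, 0, 0, 3, 0, 0, 1, 3, 2]
Reconstruct: [1, 4, 4, 4, 7, 8, 8, 8, 9, 9]


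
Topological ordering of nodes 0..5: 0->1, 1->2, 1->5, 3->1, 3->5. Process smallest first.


Kahn's algorithm, process smallest node first
Order: [0, 3, 1, 2, 4, 5]


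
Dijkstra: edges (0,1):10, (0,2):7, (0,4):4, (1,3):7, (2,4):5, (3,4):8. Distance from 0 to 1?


Dijkstra from 0:
Distances: {0: 0, 1: 10, 2: 7, 3: 12, 4: 4}
Shortest distance to 1 = 10, path = [0, 1]


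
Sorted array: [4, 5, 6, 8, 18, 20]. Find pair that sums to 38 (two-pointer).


Two pointers: lo=0, hi=5
Found pair: (18, 20) summing to 38


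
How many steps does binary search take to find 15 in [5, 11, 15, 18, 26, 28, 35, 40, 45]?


Search for 15:
[0,8] mid=4 arr[4]=26
[0,3] mid=1 arr[1]=11
[2,3] mid=2 arr[2]=15
Total: 3 comparisons


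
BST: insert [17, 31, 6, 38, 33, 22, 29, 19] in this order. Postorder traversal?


Root = 17; build tree by BST insertion.
Postorder traversal: [6, 19, 29, 22, 33, 38, 31, 17]


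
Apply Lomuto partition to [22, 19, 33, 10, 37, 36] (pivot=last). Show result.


Elements <= 36 go left of pivot.
Result: [22, 19, 33, 10, 36, 37], pivot at index 4


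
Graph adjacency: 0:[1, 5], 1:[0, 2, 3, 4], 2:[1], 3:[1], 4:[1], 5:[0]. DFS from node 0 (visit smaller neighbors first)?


DFS stack-based: start with [0]
Visit order: [0, 1, 2, 3, 4, 5]


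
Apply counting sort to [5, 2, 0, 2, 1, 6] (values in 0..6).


Count array: [1, 1, 2, 0, 0, 1, 1]
Reconstruct: [0, 1, 2, 2, 5, 6]


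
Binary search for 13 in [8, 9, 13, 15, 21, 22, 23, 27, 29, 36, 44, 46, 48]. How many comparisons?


Search for 13:
[0,12] mid=6 arr[6]=23
[0,5] mid=2 arr[2]=13
Total: 2 comparisons


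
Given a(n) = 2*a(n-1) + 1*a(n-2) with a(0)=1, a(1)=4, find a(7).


Build bottom-up:
...a(5)=128, a(6)=309, a(7)=2*309+1*128=746


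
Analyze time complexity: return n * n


Analysis: constant-time operation, no loop
Complexity: O(1)


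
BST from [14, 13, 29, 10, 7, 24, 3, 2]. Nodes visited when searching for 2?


BST root = 14
Search for 2: compare at each node
Path: [14, 13, 10, 7, 3, 2]


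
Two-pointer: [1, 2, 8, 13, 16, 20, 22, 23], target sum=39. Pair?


Two pointers: lo=0, hi=7
Found pair: (16, 23) summing to 39


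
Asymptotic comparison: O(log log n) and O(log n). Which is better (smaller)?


double-logarithmic grows slower than logarithmic
O(log log n) is asymptotically smaller; O(log n) grows faster


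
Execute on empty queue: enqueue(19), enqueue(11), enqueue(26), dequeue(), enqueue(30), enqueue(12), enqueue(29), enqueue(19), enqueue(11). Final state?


enqueue(19) -> [19]
enqueue(11) -> [19, 11]
enqueue(26) -> [19, 11, 26]
dequeue() returns 19 -> [11, 26]
enqueue(30) -> [11, 26, 30]
enqueue(12) -> [11, 26, 30, 12]
enqueue(29) -> [11, 26, 30, 12, 29]
enqueue(19) -> [11, 26, 30, 12, 29, 19]
enqueue(11) -> [11, 26, 30, 12, 29, 19, 11]
Final queue (front to back): [11, 26, 30, 12, 29, 19, 11]


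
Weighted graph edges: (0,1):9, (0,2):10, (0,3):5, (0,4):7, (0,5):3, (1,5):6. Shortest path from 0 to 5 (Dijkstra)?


Dijkstra from 0:
Distances: {0: 0, 1: 9, 2: 10, 3: 5, 4: 7, 5: 3}
Shortest distance to 5 = 3, path = [0, 5]


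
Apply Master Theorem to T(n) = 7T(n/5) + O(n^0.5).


a=7, b=5, c=0.5. log_5(7)=1.209 > c=0.5. Case 1: O(n^log_b(a)) = O(n^1.209)
Complexity: O(n^1.209)


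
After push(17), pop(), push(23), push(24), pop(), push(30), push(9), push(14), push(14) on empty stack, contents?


push(17) -> [17]
pop() returns 17 -> []
push(23) -> [23]
push(24) -> [23, 24]
pop() returns 24 -> [23]
push(30) -> [23, 30]
push(9) -> [23, 30, 9]
push(14) -> [23, 30, 9, 14]
push(14) -> [23, 30, 9, 14, 14]
Final stack (bottom to top): [23, 30, 9, 14, 14]


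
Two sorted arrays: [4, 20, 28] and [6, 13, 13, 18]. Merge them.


Compare heads, take smaller each step.
Merged: [4, 6, 13, 13, 18, 20, 28]


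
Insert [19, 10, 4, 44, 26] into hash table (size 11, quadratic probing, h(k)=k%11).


Insertions: 19->slot 8; 10->slot 10; 4->slot 4; 44->slot 0; 26->slot 5
Table: [44, None, None, None, 4, 26, None, None, 19, None, 10]


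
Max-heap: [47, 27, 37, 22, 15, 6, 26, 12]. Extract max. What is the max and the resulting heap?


Max = 47
Replace root with last, heapify down
Resulting heap: [37, 27, 26, 22, 15, 6, 12]


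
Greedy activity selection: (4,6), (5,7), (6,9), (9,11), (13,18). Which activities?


Greedy: pick earliest-ending, then skip overlaps.
Selected (4 activities): [(4, 6), (6, 9), (9, 11), (13, 18)]


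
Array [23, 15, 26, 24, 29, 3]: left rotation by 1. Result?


Left rotate by 1: [15, 26, 24, 29, 3, 23]


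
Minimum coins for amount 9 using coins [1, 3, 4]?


dp[0]=0; dp[i]=1+min(dp[i-c] for c in coins)
...dp[4]=1, dp[5]=2, dp[6]=2, dp[7]=2, dp[8]=2, dp[9]=3
Minimum coins for 9 = 3


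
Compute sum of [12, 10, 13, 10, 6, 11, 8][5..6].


Prefix sums: [0, 12, 22, 35, 45, 51, 62, 70]
Sum[5..6] = prefix[7] - prefix[5] = 70 - 51 = 19


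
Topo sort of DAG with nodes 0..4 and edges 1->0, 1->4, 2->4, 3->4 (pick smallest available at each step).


Kahn's algorithm, process smallest node first
Order: [1, 0, 2, 3, 4]
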